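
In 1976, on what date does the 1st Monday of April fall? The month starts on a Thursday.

April 1976 begins on a Thursday, so the first Monday is April 5 (4 days later).

1976-04-05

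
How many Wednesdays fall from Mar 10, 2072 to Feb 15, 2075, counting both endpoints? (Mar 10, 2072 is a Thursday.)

Mar 10, 2072 is a Thursday; the first Wednesday on or after it is Mar 16, 2072 (6 days later).
From Mar 16, 2072 to Feb 15, 2075: 290 + 365 + 365 + 46 = 1066 days (rest of 2072, 2073, 2074, to Feb 15, 2075 in 2075).
1066 ÷ 7 = 152 full weeks with remainder 2, so 152 more Wednesdays after the first → 153.

153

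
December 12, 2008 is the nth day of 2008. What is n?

Days in months before December: 31 + 29 + 31 + 30 + 31 + 30 + 31 + 31 + 30 + 31 + 30 = 335.
Plus 12 days into December → day 347.

347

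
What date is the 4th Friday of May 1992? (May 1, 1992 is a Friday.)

May 1992 begins on a Friday, so the first Friday is May 1.
The 4th Friday is 3 weeks later: 1 + 21 = 22.

22 May 1992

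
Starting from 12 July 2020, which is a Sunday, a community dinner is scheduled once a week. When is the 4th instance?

The 4th occurrence is 3 intervals after the first: 3 × 7 = 21 days after 12 July 2020.
July has 31 days — 19 days to the end of July leaves 2.
2 days into August → 2 August 2020.

2 August 2020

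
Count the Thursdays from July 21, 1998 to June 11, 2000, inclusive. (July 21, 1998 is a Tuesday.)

July 21, 1998 is a Tuesday; the first Thursday on or after it is July 23, 1998 (2 days later).
From July 23, 1998 to June 11, 2000: 161 + 365 + 163 = 689 days (rest of 1998, 1999, to June 11, 2000 in 2000).
689 ÷ 7 = 98 full weeks with remainder 3, so 98 more Thursdays after the first → 99.

99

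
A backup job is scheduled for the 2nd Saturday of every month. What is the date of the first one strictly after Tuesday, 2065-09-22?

September 2065 starts on a Tuesday; its first Saturday is the 5th, so the 2nd Saturday is the 12th — 2065-09-12.
That is not after 2065-09-22, so look at October 2065.
October 2065 starts on a Thursday; its first Saturday is the 3rd, so the 2nd Saturday is the 10th — 2065-10-10.

2065-10-10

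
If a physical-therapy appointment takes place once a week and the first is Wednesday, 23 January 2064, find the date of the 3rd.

6 February 2064

The 3rd occurrence is 2 intervals after the first: 2 × 7 = 14 days after 23 January 2064.
January has 31 days — 8 days to the end of January leaves 6.
6 days into February → 6 February 2064.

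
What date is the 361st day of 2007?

27 December 2007

January has 31 days (361 − 31 = 330 remain).
February has 28 days (330 − 28 = 302 remain).
March has 31 days (302 − 31 = 271 remain).
April has 30 days (271 − 30 = 241 remain).
May has 31 days (241 − 31 = 210 remain).
June has 30 days (210 − 30 = 180 remain).
July has 31 days (180 − 31 = 149 remain).
August has 31 days (149 − 31 = 118 remain).
September has 30 days (118 − 30 = 88 remain).
October has 31 days (88 − 31 = 57 remain).
November has 30 days (57 − 30 = 27 remain).
27 into December → December 27.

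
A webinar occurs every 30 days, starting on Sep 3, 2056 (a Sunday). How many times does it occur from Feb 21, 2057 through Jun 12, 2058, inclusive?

16

Occurrences land 30·i days after Sep 3, 2056 for i = 0, 1, 2, …
Feb 21, 2057 is 171 days after the start; 171 ÷ 30 = 5 remainder 21; since the remainder is 21, round up to i = 6. First occurrence in the window: #7 on Mar 2, 2057 (6×30 = 180 days in).
Jun 12, 2058 is 647 days after the start; 647 ÷ 30 = 21 remainder 17. Last occurrence in the window: #22 on May 26, 2058.
Occurrences #7 through #22: 16 in total.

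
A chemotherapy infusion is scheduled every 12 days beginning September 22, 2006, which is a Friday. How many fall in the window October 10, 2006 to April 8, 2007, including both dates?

Occurrences land 12·i days after September 22, 2006 for i = 0, 1, 2, …
October 10, 2006 is 18 days after the start; 18 ÷ 12 = 1 remainder 6; since the remainder is 6, round up to i = 2. First occurrence in the window: #3 on October 16, 2006 (2×12 = 24 days in).
April 8, 2007 is 198 days after the start; 198 ÷ 12 = 16 remainder 6. Last occurrence in the window: #17 on April 2, 2007.
Occurrences #3 through #17: 15 in total.

15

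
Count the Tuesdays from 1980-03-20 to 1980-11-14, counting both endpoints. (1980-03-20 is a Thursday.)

34

1980-03-20 is a Thursday; the first Tuesday on or after it is 1980-03-25 (5 days later).
From 1980-03-25 to 1980-11-14: 6 + 30 + 31 + 30 + 31 + 31 + 30 + 31 + 14 = 234 days (rest of March, April, May, June, July, August, September, October, November).
234 ÷ 7 = 33 full weeks with remainder 3, so 33 more Tuesdays after the first → 34.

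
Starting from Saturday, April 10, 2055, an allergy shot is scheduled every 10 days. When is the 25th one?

December 6, 2055

The 25th occurrence is 24 intervals after the first: 24 × 10 = 240 days after April 10, 2055.
April has 30 days — 20 days to the end of April leaves 220.
May has 31 days (189 left).
June has 30 days (159 left).
July has 31 days (128 left).
August has 31 days (97 left).
September has 30 days (67 left).
October has 31 days (36 left).
November has 30 days (6 left).
6 days into December → December 6, 2055.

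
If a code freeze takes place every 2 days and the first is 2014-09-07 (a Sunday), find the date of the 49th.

The 49th occurrence is 48 intervals after the first: 48 × 2 = 96 days after 2014-09-07.
September has 30 days — 23 days to the end of September leaves 73.
October has 31 days (42 left).
November has 30 days (12 left).
12 days into December → 2014-12-12.

2014-12-12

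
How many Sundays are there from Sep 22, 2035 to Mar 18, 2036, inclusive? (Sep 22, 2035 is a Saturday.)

Sep 22, 2035 is a Saturday; the first Sunday on or after it is Sep 23, 2035 (1 day later).
From Sep 23, 2035 to Mar 18, 2036: 7 + 31 + 30 + 31 + 31 + 29 + 18 = 177 days (rest of Sep, Oct, Nov, Dec, Jan, Feb, Mar).
177 ÷ 7 = 25 full weeks with remainder 2, so 25 more Sundays after the first → 26.

26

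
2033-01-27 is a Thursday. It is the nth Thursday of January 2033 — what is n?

4th

Day 27 falls in week ⌈27/7⌉ of the month.
Days 1–7 hold the 1st Thursday, 8–14 the 2nd, 15–21 the 3rd, 22–28 the 4th, 29–31 the 5th.
27 is in the range for the 4th.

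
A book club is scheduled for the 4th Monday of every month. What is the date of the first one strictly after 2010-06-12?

2010-06-28

June 2010 starts on a Tuesday; its first Monday is the 7th, so the 4th Monday is the 28th — 2010-06-28.
2010-06-28 is after 2010-06-12, so that is the next one.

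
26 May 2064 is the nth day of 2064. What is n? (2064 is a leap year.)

Days in months before May: 31 + 29 + 31 + 30 = 121.
Plus 26 days into May → day 147.

147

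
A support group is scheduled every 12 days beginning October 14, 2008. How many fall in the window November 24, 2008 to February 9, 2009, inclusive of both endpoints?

6

Occurrences land 12·i days after October 14, 2008 for i = 0, 1, 2, …
November 24, 2008 is 41 days after the start; 41 ÷ 12 = 3 remainder 5; since the remainder is 5, round up to i = 4. First occurrence in the window: #5 on December 1, 2008 (4×12 = 48 days in).
February 9, 2009 is 118 days after the start; 118 ÷ 12 = 9 remainder 10. Last occurrence in the window: #10 on January 30, 2009.
Occurrences #5 through #10: 6 in total.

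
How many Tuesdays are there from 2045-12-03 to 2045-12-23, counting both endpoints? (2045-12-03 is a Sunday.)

2045-12-03 is a Sunday; the first Tuesday on or after it is 2045-12-05 (2 days later).
From 2045-12-05 to 2045-12-23 is 23 − 5 = 18 days.
18 ÷ 7 = 2 full weeks with remainder 4, so 2 more Tuesdays after the first → 3.

3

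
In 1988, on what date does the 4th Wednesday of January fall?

1988-01-27

January 1988 begins on a Friday, so the first Wednesday is January 6 (5 days later).
The 4th Wednesday is 3 weeks later: 6 + 21 = 27.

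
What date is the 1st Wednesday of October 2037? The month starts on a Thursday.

7 October 2037

October 2037 begins on a Thursday, so the first Wednesday is October 7 (6 days later).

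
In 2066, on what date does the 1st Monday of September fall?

The first Monday of September 2066 is September 6.

2066-09-06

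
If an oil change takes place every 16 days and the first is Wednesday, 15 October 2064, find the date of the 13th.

The 13th occurrence is 12 intervals after the first: 12 × 16 = 192 days after 15 October 2064.
October has 31 days — 16 days to the end of October leaves 176.
November has 30 days (146 left).
December has 31 days (115 left).
January has 31 days (84 left).
February has 28 days (56 left).
March has 31 days (25 left).
25 days into April → 25 April 2065.

25 April 2065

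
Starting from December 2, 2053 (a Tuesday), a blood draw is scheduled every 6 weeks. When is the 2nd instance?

January 13, 2054

The 2nd occurrence is 1 interval after the first: 1 × 42 = 42 days after December 2, 2053.
December has 31 days — 29 days to the end of December leaves 13.
13 days into January → January 13, 2054.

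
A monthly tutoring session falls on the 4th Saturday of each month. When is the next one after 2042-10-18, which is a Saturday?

October 2042 starts on a Wednesday; its first Saturday is the 4th, so the 4th Saturday is the 25th — 2042-10-25.
2042-10-25 is after 2042-10-18, so that is the next one.

2042-10-25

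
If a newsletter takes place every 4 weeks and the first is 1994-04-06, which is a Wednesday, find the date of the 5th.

1994-07-27

The 5th occurrence is 4 intervals after the first: 4 × 28 = 112 days after 1994-04-06.
April has 30 days — 24 days to the end of April leaves 88.
May has 31 days (57 left).
June has 30 days (27 left).
27 days into July → 1994-07-27.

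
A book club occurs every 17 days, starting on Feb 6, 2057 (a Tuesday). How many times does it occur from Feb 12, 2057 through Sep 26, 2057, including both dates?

13

Occurrences land 17·i days after Feb 6, 2057 for i = 0, 1, 2, …
Feb 12, 2057 is 6 days after the start; 6 ÷ 17 = 0 remainder 6; since the remainder is 6, round up to i = 1. First occurrence in the window: #2 on Feb 23, 2057 (1×17 = 17 days in).
Sep 26, 2057 is 232 days after the start; 232 ÷ 17 = 13 remainder 11. Last occurrence in the window: #14 on Sep 15, 2057.
Occurrences #2 through #14: 13 in total.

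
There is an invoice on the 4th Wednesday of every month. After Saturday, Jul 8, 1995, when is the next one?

Jul 1995 starts on a Saturday; its first Wednesday is the 5th, so the 4th Wednesday is the 26th — Jul 26, 1995.
Jul 26, 1995 is after Jul 8, 1995, so that is the next one.

Jul 26, 1995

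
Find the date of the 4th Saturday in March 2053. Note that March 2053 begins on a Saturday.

March 2053 begins on a Saturday, so the first Saturday is March 1.
The 4th Saturday is 3 weeks later: 1 + 21 = 22.

March 22, 2053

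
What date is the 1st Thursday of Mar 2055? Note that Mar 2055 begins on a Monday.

Mar 2055 begins on a Monday, so the first Thursday is Mar 4 (3 days later).

Mar 4, 2055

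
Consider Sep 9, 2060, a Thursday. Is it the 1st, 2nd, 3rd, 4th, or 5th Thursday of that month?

Day 9 falls in week ⌈9/7⌉ of the month.
Days 1–7 hold the 1st Thursday, 8–14 the 2nd, 15–21 the 3rd, 22–28 the 4th, 29–31 the 5th.
9 is in the range for the 2nd.

2nd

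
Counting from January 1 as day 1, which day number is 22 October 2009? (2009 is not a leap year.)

Days in months before October: 31 + 28 + 31 + 30 + 31 + 30 + 31 + 31 + 30 = 273.
Plus 22 days into October → day 295.

295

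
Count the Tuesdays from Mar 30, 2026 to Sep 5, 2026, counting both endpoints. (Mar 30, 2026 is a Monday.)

23

Mar 30, 2026 is a Monday; the first Tuesday on or after it is Mar 31, 2026 (1 day later).
From Mar 31, 2026 to Sep 5, 2026: 0 + 30 + 31 + 30 + 31 + 31 + 5 = 158 days (rest of Mar, Apr, May, Jun, Jul, Aug, Sep).
158 ÷ 7 = 22 full weeks with remainder 4, so 22 more Tuesdays after the first → 23.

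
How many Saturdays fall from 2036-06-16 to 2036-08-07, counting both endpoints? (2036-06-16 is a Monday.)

2036-06-16 is a Monday; the first Saturday on or after it is 2036-06-21 (5 days later).
From 2036-06-21 to 2036-08-07: 9 + 31 + 7 = 47 days (rest of June, July, August).
47 ÷ 7 = 6 full weeks with remainder 5, so 6 more Saturdays after the first → 7.

7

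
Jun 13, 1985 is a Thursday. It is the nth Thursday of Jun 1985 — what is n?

Day 13 falls in week ⌈13/7⌉ of the month.
Days 1–7 hold the 1st Thursday, 8–14 the 2nd, 15–21 the 3rd, 22–28 the 4th, 29–31 the 5th.
13 is in the range for the 2nd.

2nd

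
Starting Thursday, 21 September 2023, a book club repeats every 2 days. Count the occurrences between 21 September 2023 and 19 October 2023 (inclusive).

15

Occurrences land 2·i days after 21 September 2023 for i = 0, 1, 2, …
The window opens on the start date, so the first occurrence inside is #1 on 21 September 2023.
19 October 2023 is 28 days after the start; 28 ÷ 2 = 14 remainder 0. Last occurrence in the window: #15 on 19 October 2023.
Occurrences #1 through #15: 15 in total.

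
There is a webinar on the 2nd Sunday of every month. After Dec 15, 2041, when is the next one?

Dec 2041 starts on a Sunday; its first Sunday is the 1st, so the 2nd Sunday is the 8th — Dec 8, 2041.
That is not after Dec 15, 2041, so look at Jan 2042.
Jan 2042 starts on a Wednesday; its first Sunday is the 5th, so the 2nd Sunday is the 12th — Jan 12, 2042.

Jan 12, 2042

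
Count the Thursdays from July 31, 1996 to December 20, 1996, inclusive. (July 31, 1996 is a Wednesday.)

July 31, 1996 is a Wednesday; the first Thursday on or after it is August 1, 1996 (1 day later).
From August 1, 1996 to December 20, 1996: 30 + 30 + 31 + 30 + 20 = 141 days (rest of August, September, October, November, December).
141 ÷ 7 = 20 full weeks with remainder 1, so 20 more Thursdays after the first → 21.

21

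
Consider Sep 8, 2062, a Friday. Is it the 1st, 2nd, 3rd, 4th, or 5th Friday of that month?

2nd

Day 8 falls in week ⌈8/7⌉ of the month.
Days 1–7 hold the 1st Friday, 8–14 the 2nd, 15–21 the 3rd, 22–28 the 4th, 29–31 the 5th.
8 is in the range for the 2nd.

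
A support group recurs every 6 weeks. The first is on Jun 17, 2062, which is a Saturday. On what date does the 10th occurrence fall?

The 10th occurrence is 9 intervals after the first: 9 × 42 = 378 days after Jun 17, 2062.
Jun has 30 days — 13 days to the end of Jun leaves 365.
Jul has 31 days (334 left).
Aug has 31 days (303 left).
Sep has 30 days (273 left).
Oct has 31 days (242 left).
Nov has 30 days (212 left).
Dec has 31 days (181 left).
Jan has 31 days (150 left).
Feb has 28 days (122 left).
Mar has 31 days (91 left).
Apr has 30 days (61 left).
May has 31 days (30 left).
30 days into Jun → Jun 30, 2063.

Jun 30, 2063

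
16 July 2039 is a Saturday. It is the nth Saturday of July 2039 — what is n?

Day 16 falls in week ⌈16/7⌉ of the month.
Days 1–7 hold the 1st Saturday, 8–14 the 2nd, 15–21 the 3rd, 22–28 the 4th, 29–31 the 5th.
16 is in the range for the 3rd.

3rd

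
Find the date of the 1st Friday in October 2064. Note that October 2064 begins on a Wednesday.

October 2064 begins on a Wednesday, so the first Friday is October 3 (2 days later).

October 3, 2064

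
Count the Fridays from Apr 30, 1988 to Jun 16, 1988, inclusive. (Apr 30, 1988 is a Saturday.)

Apr 30, 1988 is a Saturday; the first Friday on or after it is May 6, 1988 (6 days later).
From May 6, 1988 to Jun 16, 1988: 25 + 16 = 41 days (rest of May, Jun).
41 ÷ 7 = 5 full weeks with remainder 6, so 5 more Fridays after the first → 6.

6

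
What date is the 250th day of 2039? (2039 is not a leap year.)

January has 31 days (250 − 31 = 219 remain).
February has 28 days (219 − 28 = 191 remain).
March has 31 days (191 − 31 = 160 remain).
April has 30 days (160 − 30 = 130 remain).
May has 31 days (130 − 31 = 99 remain).
June has 30 days (99 − 30 = 69 remain).
July has 31 days (69 − 31 = 38 remain).
August has 31 days (38 − 31 = 7 remain).
7 into September → September 7.

7 September 2039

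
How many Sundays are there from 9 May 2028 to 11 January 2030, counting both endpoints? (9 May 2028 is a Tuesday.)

87

9 May 2028 is a Tuesday; the first Sunday on or after it is 14 May 2028 (5 days later).
From 14 May 2028 to 11 January 2030: 231 + 365 + 11 = 607 days (rest of 2028, 2029, to 11 January 2030 in 2030).
607 ÷ 7 = 86 full weeks with remainder 5, so 86 more Sundays after the first → 87.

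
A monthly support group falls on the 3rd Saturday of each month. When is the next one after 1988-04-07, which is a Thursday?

1988-04-16

April 1988 starts on a Friday; its first Saturday is the 2nd, so the 3rd Saturday is the 16th — 1988-04-16.
1988-04-16 is after 1988-04-07, so that is the next one.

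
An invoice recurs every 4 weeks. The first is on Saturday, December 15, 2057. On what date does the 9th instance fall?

The 9th occurrence is 8 intervals after the first: 8 × 28 = 224 days after December 15, 2057.
December has 31 days — 16 days to the end of December leaves 208.
January has 31 days (177 left).
February has 28 days (149 left).
March has 31 days (118 left).
April has 30 days (88 left).
May has 31 days (57 left).
June has 30 days (27 left).
27 days into July → July 27, 2058.

July 27, 2058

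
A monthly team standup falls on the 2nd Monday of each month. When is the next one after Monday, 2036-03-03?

March 2036 starts on a Saturday; its first Monday is the 3rd, so the 2nd Monday is the 10th — 2036-03-10.
2036-03-10 is after 2036-03-03, so that is the next one.

2036-03-10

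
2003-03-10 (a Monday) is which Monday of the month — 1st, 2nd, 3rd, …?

2nd

Day 10 falls in week ⌈10/7⌉ of the month.
Days 1–7 hold the 1st Monday, 8–14 the 2nd, 15–21 the 3rd, 22–28 the 4th, 29–31 the 5th.
10 is in the range for the 2nd.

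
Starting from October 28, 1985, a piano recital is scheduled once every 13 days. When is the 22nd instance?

The 22nd occurrence is 21 intervals after the first: 21 × 13 = 273 days after October 28, 1985.
October has 31 days — 3 days to the end of October leaves 270.
November has 30 days (240 left).
December has 31 days (209 left).
January has 31 days (178 left).
February has 28 days (150 left).
March has 31 days (119 left).
April has 30 days (89 left).
May has 31 days (58 left).
June has 30 days (28 left).
28 days into July → July 28, 1986.

July 28, 1986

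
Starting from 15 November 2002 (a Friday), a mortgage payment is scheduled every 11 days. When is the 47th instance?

The 47th occurrence is 46 intervals after the first: 46 × 11 = 506 days after 15 November 2002.
November has 30 days — 15 days to the end of November leaves 491.
From end of November to end of 2002 is 31 days (460 left).
2003 has 365 days (95 left).
January has 31 days (64 left).
February has 29 days (35 left).
March has 31 days (4 left).
4 days into April → 4 April 2004.

4 April 2004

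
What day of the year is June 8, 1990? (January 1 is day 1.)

159

Days in months before June: 31 + 28 + 31 + 30 + 31 = 151.
Plus 8 days into June → day 159.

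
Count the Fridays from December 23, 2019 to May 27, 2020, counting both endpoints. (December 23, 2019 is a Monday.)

22

December 23, 2019 is a Monday; the first Friday on or after it is December 27, 2019 (4 days later).
From December 27, 2019 to May 27, 2020: 4 + 31 + 29 + 31 + 30 + 27 = 152 days (rest of December, January, February, March, April, May).
152 ÷ 7 = 21 full weeks with remainder 5, so 21 more Fridays after the first → 22.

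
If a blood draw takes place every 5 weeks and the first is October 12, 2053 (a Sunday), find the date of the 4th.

January 25, 2054

The 4th occurrence is 3 intervals after the first: 3 × 35 = 105 days after October 12, 2053.
October has 31 days — 19 days to the end of October leaves 86.
November has 30 days (56 left).
December has 31 days (25 left).
25 days into January → January 25, 2054.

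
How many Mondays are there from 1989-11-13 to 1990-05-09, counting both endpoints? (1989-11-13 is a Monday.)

1989-11-13 is a Monday; the first Monday on or after it is 1989-11-13.
From 1989-11-13 to 1990-05-09: 17 + 31 + 31 + 28 + 31 + 30 + 9 = 177 days (rest of November, December, January, February, March, April, May).
177 ÷ 7 = 25 full weeks with remainder 2, so 25 more Mondays after the first → 26.

26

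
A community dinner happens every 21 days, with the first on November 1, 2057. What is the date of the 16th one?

September 12, 2058

The 16th occurrence is 15 intervals after the first: 15 × 21 = 315 days after November 1, 2057.
November has 30 days — 29 days to the end of November leaves 286.
December has 31 days (255 left).
January has 31 days (224 left).
February has 28 days (196 left).
March has 31 days (165 left).
April has 30 days (135 left).
May has 31 days (104 left).
June has 30 days (74 left).
July has 31 days (43 left).
August has 31 days (12 left).
12 days into September → September 12, 2058.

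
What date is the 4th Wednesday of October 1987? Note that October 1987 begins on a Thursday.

October 28, 1987

October 1987 begins on a Thursday, so the first Wednesday is October 7 (6 days later).
The 4th Wednesday is 3 weeks later: 7 + 21 = 28.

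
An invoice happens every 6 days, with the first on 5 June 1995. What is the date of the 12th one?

10 August 1995

The 12th occurrence is 11 intervals after the first: 11 × 6 = 66 days after 5 June 1995.
June has 30 days — 25 days to the end of June leaves 41.
July has 31 days (10 left).
10 days into August → 10 August 1995.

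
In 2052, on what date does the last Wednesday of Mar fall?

Mar 27, 2052

Mar 2052 begins on a Friday, so the first Wednesday is Mar 6 (5 days later).
Mar 2052 has 31 days. Adding weeks: 6, 13, 20, 27 — the last one ≤ 31 is the 27th.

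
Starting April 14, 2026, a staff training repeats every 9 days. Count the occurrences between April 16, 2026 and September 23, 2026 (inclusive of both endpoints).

18

Occurrences land 9·i days after April 14, 2026 for i = 0, 1, 2, …
April 16, 2026 is 2 days after the start; 2 ÷ 9 = 0 remainder 2; since the remainder is 2, round up to i = 1. First occurrence in the window: #2 on April 23, 2026 (1×9 = 9 days in).
September 23, 2026 is 162 days after the start; 162 ÷ 9 = 18 remainder 0. Last occurrence in the window: #19 on September 23, 2026.
Occurrences #2 through #19: 18 in total.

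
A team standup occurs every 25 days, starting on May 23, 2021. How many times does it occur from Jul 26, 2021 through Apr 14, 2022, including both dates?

11

Occurrences land 25·i days after May 23, 2021 for i = 0, 1, 2, …
Jul 26, 2021 is 64 days after the start; 64 ÷ 25 = 2 remainder 14; since the remainder is 14, round up to i = 3. First occurrence in the window: #4 on Aug 6, 2021 (3×25 = 75 days in).
Apr 14, 2022 is 326 days after the start; 326 ÷ 25 = 13 remainder 1. Last occurrence in the window: #14 on Apr 13, 2022.
Occurrences #4 through #14: 11 in total.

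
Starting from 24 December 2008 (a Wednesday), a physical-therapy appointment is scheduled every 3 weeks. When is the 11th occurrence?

22 July 2009

The 11th occurrence is 10 intervals after the first: 10 × 21 = 210 days after 24 December 2008.
December has 31 days — 7 days to the end of December leaves 203.
January has 31 days (172 left).
February has 28 days (144 left).
March has 31 days (113 left).
April has 30 days (83 left).
May has 31 days (52 left).
June has 30 days (22 left).
22 days into July → 22 July 2009.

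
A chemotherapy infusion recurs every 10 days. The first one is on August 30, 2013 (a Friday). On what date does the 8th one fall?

The 8th occurrence is 7 intervals after the first: 7 × 10 = 70 days after August 30, 2013.
August has 31 days — 1 day to the end of August leaves 69.
September has 30 days (39 left).
October has 31 days (8 left).
8 days into November → November 8, 2013.

November 8, 2013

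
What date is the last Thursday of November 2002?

The first Thursday of November 2002 is November 7.
November 2002 has 30 days. Adding weeks: 7, 14, 21, 28 — the last one ≤ 30 is the 28th.

28 November 2002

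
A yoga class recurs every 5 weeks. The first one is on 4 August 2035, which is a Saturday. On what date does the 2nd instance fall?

8 September 2035

The 2nd occurrence is 1 interval after the first: 1 × 35 = 35 days after 4 August 2035.
August has 31 days — 27 days to the end of August leaves 8.
8 days into September → 8 September 2035.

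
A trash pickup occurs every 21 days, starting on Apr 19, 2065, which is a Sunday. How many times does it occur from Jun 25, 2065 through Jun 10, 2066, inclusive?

16

Occurrences land 21·i days after Apr 19, 2065 for i = 0, 1, 2, …
Jun 25, 2065 is 67 days after the start; 67 ÷ 21 = 3 remainder 4; since the remainder is 4, round up to i = 4. First occurrence in the window: #5 on Jul 12, 2065 (4×21 = 84 days in).
Jun 10, 2066 is 417 days after the start; 417 ÷ 21 = 19 remainder 18. Last occurrence in the window: #20 on May 23, 2066.
Occurrences #5 through #20: 16 in total.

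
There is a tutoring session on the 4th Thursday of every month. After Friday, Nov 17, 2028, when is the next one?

Nov 23, 2028

Nov 2028 starts on a Wednesday; its first Thursday is the 2nd, so the 4th Thursday is the 23rd — Nov 23, 2028.
Nov 23, 2028 is after Nov 17, 2028, so that is the next one.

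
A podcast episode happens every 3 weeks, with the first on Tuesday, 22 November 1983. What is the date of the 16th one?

2 October 1984

The 16th occurrence is 15 intervals after the first: 15 × 21 = 315 days after 22 November 1983.
November has 30 days — 8 days to the end of November leaves 307.
December has 31 days (276 left).
January has 31 days (245 left).
February has 29 days (216 left).
March has 31 days (185 left).
April has 30 days (155 left).
May has 31 days (124 left).
June has 30 days (94 left).
July has 31 days (63 left).
August has 31 days (32 left).
September has 30 days (2 left).
2 days into October → 2 October 1984.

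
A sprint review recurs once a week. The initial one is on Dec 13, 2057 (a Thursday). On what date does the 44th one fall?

The 44th occurrence is 43 intervals after the first: 43 × 7 = 301 days after Dec 13, 2057.
Dec has 31 days — 18 days to the end of Dec leaves 283.
Jan has 31 days (252 left).
Feb has 28 days (224 left).
Mar has 31 days (193 left).
Apr has 30 days (163 left).
May has 31 days (132 left).
Jun has 30 days (102 left).
Jul has 31 days (71 left).
Aug has 31 days (40 left).
Sep has 30 days (10 left).
10 days into Oct → Oct 10, 2058.

Oct 10, 2058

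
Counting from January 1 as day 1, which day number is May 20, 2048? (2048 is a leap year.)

Days in months before May: 31 + 29 + 31 + 30 = 121.
Plus 20 days into May → day 141.

141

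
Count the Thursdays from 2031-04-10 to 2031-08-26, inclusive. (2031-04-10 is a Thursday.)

2031-04-10 is a Thursday; the first Thursday on or after it is 2031-04-10.
From 2031-04-10 to 2031-08-26: 20 + 31 + 30 + 31 + 26 = 138 days (rest of April, May, June, July, August).
138 ÷ 7 = 19 full weeks with remainder 5, so 19 more Thursdays after the first → 20.

20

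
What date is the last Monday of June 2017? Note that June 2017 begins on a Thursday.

June 2017 begins on a Thursday, so the first Monday is June 5 (4 days later).
June 2017 has 30 days. Adding weeks: 5, 12, 19, 26 — the last one ≤ 30 is the 26th.

26 June 2017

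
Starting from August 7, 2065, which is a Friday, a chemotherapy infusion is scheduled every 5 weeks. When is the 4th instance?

The 4th occurrence is 3 intervals after the first: 3 × 35 = 105 days after August 7, 2065.
August has 31 days — 24 days to the end of August leaves 81.
September has 30 days (51 left).
October has 31 days (20 left).
20 days into November → November 20, 2065.

November 20, 2065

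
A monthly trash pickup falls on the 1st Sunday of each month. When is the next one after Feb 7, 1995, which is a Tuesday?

Feb 1995 starts on a Wednesday, so its 1st Sunday is Feb 5, 1995 (4 days in).
That is not after Feb 7, 1995, so look at Mar 1995.
Mar 1995 starts on a Wednesday, so its 1st Sunday is Mar 5, 1995 (4 days in).

Mar 5, 1995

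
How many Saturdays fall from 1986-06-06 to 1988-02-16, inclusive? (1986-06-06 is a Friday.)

1986-06-06 is a Friday; the first Saturday on or after it is 1986-06-07 (1 day later).
From 1986-06-07 to 1988-02-16: 207 + 365 + 47 = 619 days (rest of 1986, 1987, to 1988-02-16 in 1988).
619 ÷ 7 = 88 full weeks with remainder 3, so 88 more Saturdays after the first → 89.

89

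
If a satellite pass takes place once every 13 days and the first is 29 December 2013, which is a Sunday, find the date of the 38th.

24 April 2015

The 38th occurrence is 37 intervals after the first: 37 × 13 = 481 days after 29 December 2013.
December has 31 days — 2 days to the end of December leaves 479.
2014 has 365 days (114 left).
January has 31 days (83 left).
February has 28 days (55 left).
March has 31 days (24 left).
24 days into April → 24 April 2015.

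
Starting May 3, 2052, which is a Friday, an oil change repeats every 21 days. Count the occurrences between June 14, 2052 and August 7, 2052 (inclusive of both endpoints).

3

Occurrences land 21·i days after May 3, 2052 for i = 0, 1, 2, …
June 14, 2052 is 42 days after the start; 42 ÷ 21 = 2 remainder 0. First occurrence in the window: #3 on June 14, 2052 (2×21 = 42 days in).
August 7, 2052 is 96 days after the start; 96 ÷ 21 = 4 remainder 12. Last occurrence in the window: #5 on July 26, 2052.
Occurrences #3 through #5: 3 in total.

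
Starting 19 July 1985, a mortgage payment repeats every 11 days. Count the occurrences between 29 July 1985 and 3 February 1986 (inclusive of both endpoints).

Occurrences land 11·i days after 19 July 1985 for i = 0, 1, 2, …
29 July 1985 is 10 days after the start; 10 ÷ 11 = 0 remainder 10; since the remainder is 10, round up to i = 1. First occurrence in the window: #2 on 30 July 1985 (1×11 = 11 days in).
3 February 1986 is 199 days after the start; 199 ÷ 11 = 18 remainder 1. Last occurrence in the window: #19 on 2 February 1986.
Occurrences #2 through #19: 18 in total.

18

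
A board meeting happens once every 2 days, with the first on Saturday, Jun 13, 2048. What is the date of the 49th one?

Sep 17, 2048

The 49th occurrence is 48 intervals after the first: 48 × 2 = 96 days after Jun 13, 2048.
Jun has 30 days — 17 days to the end of Jun leaves 79.
Jul has 31 days (48 left).
Aug has 31 days (17 left).
17 days into Sep → Sep 17, 2048.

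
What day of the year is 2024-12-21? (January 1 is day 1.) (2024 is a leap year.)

356

Days in months before December: 31 + 29 + 31 + 30 + 31 + 30 + 31 + 31 + 30 + 31 + 30 = 335.
Plus 21 days into December → day 356.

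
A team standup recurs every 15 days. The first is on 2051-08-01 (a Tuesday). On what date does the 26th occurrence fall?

2052-08-10

The 26th occurrence is 25 intervals after the first: 25 × 15 = 375 days after 2051-08-01.
August has 31 days — 30 days to the end of August leaves 345.
September has 30 days (315 left).
October has 31 days (284 left).
November has 30 days (254 left).
December has 31 days (223 left).
January has 31 days (192 left).
February has 29 days (163 left).
March has 31 days (132 left).
April has 30 days (102 left).
May has 31 days (71 left).
June has 30 days (41 left).
July has 31 days (10 left).
10 days into August → 2052-08-10.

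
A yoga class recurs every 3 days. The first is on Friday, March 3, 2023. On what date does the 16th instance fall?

April 17, 2023

The 16th occurrence is 15 intervals after the first: 15 × 3 = 45 days after March 3, 2023.
March has 31 days — 28 days to the end of March leaves 17.
17 days into April → April 17, 2023.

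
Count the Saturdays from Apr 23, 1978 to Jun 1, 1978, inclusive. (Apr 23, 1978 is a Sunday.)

Apr 23, 1978 is a Sunday; the first Saturday on or after it is Apr 29, 1978 (6 days later).
From Apr 29, 1978 to Jun 1, 1978: 1 + 31 + 1 = 33 days (rest of Apr, May, Jun).
33 ÷ 7 = 4 full weeks with remainder 5, so 4 more Saturdays after the first → 5.

5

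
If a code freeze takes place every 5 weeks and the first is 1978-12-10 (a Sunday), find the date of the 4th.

The 4th occurrence is 3 intervals after the first: 3 × 35 = 105 days after 1978-12-10.
December has 31 days — 21 days to the end of December leaves 84.
January has 31 days (53 left).
February has 28 days (25 left).
25 days into March → 1979-03-25.

1979-03-25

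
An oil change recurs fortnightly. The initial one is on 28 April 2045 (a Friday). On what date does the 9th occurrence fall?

The 9th occurrence is 8 intervals after the first: 8 × 14 = 112 days after 28 April 2045.
April has 30 days — 2 days to the end of April leaves 110.
May has 31 days (79 left).
June has 30 days (49 left).
July has 31 days (18 left).
18 days into August → 18 August 2045.

18 August 2045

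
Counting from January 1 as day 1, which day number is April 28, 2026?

Days in months before April: 31 + 28 + 31 = 90.
Plus 28 days into April → day 118.

118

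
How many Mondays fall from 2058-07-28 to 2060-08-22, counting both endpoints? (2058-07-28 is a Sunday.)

2058-07-28 is a Sunday; the first Monday on or after it is 2058-07-29 (1 day later).
From 2058-07-29 to 2060-08-22: 155 + 365 + 235 = 755 days (rest of 2058, 2059, to 2060-08-22 in 2060).
755 ÷ 7 = 107 full weeks with remainder 6, so 107 more Mondays after the first → 108.

108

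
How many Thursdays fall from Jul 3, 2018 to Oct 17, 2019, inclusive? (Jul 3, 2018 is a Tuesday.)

68

Jul 3, 2018 is a Tuesday; the first Thursday on or after it is Jul 5, 2018 (2 days later).
From Jul 5, 2018 to Oct 17, 2019: 179 + 290 = 469 days (rest of 2018, to Oct 17, 2019 in 2019).
469 ÷ 7 = 67 full weeks with remainder 0, so 67 more Thursdays after the first → 68.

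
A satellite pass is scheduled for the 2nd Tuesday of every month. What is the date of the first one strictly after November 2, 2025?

November 2025 starts on a Saturday; its first Tuesday is the 4th, so the 2nd Tuesday is the 11th — November 11, 2025.
November 11, 2025 is after November 2, 2025, so that is the next one.

November 11, 2025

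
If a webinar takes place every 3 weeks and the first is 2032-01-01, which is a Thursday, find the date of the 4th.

The 4th occurrence is 3 intervals after the first: 3 × 21 = 63 days after 2032-01-01.
January has 31 days — 30 days to the end of January leaves 33.
February has 29 days (4 left).
4 days into March → 2032-03-04.

2032-03-04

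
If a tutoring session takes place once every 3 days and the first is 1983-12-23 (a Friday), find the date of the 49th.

1984-05-15

The 49th occurrence is 48 intervals after the first: 48 × 3 = 144 days after 1983-12-23.
December has 31 days — 8 days to the end of December leaves 136.
January has 31 days (105 left).
February has 29 days (76 left).
March has 31 days (45 left).
April has 30 days (15 left).
15 days into May → 1984-05-15.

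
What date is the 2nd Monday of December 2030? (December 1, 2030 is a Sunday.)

December 9, 2030

December 2030 begins on a Sunday, so the first Monday is December 2 (1 day later).
The 2nd Monday is 1 weeks later: 2 + 7 = 9.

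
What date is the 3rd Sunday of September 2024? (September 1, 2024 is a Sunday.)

September 15, 2024

September 2024 begins on a Sunday, so the first Sunday is September 1.
The 3rd Sunday is 2 weeks later: 1 + 14 = 15.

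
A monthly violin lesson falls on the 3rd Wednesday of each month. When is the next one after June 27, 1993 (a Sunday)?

June 1993 starts on a Tuesday; its first Wednesday is the 2nd, so the 3rd Wednesday is the 16th — June 16, 1993.
That is not after June 27, 1993, so look at July 1993.
July 1993 starts on a Thursday; its first Wednesday is the 7th, so the 3rd Wednesday is the 21st — July 21, 1993.

July 21, 1993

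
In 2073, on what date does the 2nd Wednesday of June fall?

June 14, 2073

The first Wednesday of June 2073 is June 7.
The 2nd Wednesday is 1 weeks later: 7 + 7 = 14.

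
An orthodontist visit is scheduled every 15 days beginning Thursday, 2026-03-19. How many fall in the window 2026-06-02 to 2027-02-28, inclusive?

Occurrences land 15·i days after 2026-03-19 for i = 0, 1, 2, …
2026-06-02 is 75 days after the start; 75 ÷ 15 = 5 remainder 0. First occurrence in the window: #6 on 2026-06-02 (5×15 = 75 days in).
2027-02-28 is 346 days after the start; 346 ÷ 15 = 23 remainder 1. Last occurrence in the window: #24 on 2027-02-27.
Occurrences #6 through #24: 19 in total.

19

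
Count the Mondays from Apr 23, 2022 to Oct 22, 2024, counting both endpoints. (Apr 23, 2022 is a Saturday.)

131

Apr 23, 2022 is a Saturday; the first Monday on or after it is Apr 25, 2022 (2 days later).
From Apr 25, 2022 to Oct 22, 2024: 250 + 365 + 296 = 911 days (rest of 2022, 2023, to Oct 22, 2024 in 2024).
911 ÷ 7 = 130 full weeks with remainder 1, so 130 more Mondays after the first → 131.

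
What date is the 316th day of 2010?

2010-11-12

January has 31 days (316 − 31 = 285 remain).
February has 28 days (285 − 28 = 257 remain).
March has 31 days (257 − 31 = 226 remain).
April has 30 days (226 − 30 = 196 remain).
May has 31 days (196 − 31 = 165 remain).
June has 30 days (165 − 30 = 135 remain).
July has 31 days (135 − 31 = 104 remain).
August has 31 days (104 − 31 = 73 remain).
September has 30 days (73 − 30 = 43 remain).
October has 31 days (43 − 31 = 12 remain).
12 into November → November 12.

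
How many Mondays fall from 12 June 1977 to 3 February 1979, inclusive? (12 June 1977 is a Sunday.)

86

12 June 1977 is a Sunday; the first Monday on or after it is 13 June 1977 (1 day later).
From 13 June 1977 to 3 February 1979: 201 + 365 + 34 = 600 days (rest of 1977, 1978, to 3 February 1979 in 1979).
600 ÷ 7 = 85 full weeks with remainder 5, so 85 more Mondays after the first → 86.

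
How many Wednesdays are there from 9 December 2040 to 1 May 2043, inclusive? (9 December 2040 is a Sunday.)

9 December 2040 is a Sunday; the first Wednesday on or after it is 12 December 2040 (3 days later).
From 12 December 2040 to 1 May 2043: 19 + 365 + 365 + 121 = 870 days (rest of 2040, 2041, 2042, to 1 May 2043 in 2043).
870 ÷ 7 = 124 full weeks with remainder 2, so 124 more Wednesdays after the first → 125.

125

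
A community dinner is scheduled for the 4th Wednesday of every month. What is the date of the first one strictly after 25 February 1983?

23 March 1983

February 1983 starts on a Tuesday; its first Wednesday is the 2nd, so the 4th Wednesday is the 23rd — 23 February 1983.
That is not after 25 February 1983, so look at March 1983.
March 1983 starts on a Tuesday; its first Wednesday is the 2nd, so the 4th Wednesday is the 23rd — 23 March 1983.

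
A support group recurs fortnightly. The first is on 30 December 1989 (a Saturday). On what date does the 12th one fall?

2 June 1990

The 12th occurrence is 11 intervals after the first: 11 × 14 = 154 days after 30 December 1989.
December has 31 days — 1 day to the end of December leaves 153.
January has 31 days (122 left).
February has 28 days (94 left).
March has 31 days (63 left).
April has 30 days (33 left).
May has 31 days (2 left).
2 days into June → 2 June 1990.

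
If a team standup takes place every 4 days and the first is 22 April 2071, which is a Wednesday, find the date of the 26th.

31 July 2071

The 26th occurrence is 25 intervals after the first: 25 × 4 = 100 days after 22 April 2071.
April has 30 days — 8 days to the end of April leaves 92.
May has 31 days (61 left).
June has 30 days (31 left).
31 days into July → 31 July 2071.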